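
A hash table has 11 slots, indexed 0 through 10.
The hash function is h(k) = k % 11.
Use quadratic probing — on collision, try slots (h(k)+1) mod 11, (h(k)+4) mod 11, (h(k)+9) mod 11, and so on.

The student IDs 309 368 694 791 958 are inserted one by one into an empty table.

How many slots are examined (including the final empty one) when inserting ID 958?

5

309: h=1 → slot 1
368: h=5 → slot 5
694: h=1, probe 1,2 → slot 2
791: h=10 → slot 10
958: h=1, probe 1,2,5,10,6 → slot 6
Table: [_, 309, 694, _, _, 368, 958, _, _, _, 791]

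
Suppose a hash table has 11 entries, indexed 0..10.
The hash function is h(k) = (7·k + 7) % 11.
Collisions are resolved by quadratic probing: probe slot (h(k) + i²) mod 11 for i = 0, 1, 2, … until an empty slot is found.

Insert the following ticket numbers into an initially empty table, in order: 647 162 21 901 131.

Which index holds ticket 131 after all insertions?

647: h=4 → slot 4
162: h=8 → slot 8
21: h=0 → slot 0
901: h=0, probe 0,1 → slot 1
131: h=0, probe 0,1,4,9 → slot 9
Table: [21, 901, _, _, 647, _, _, _, 162, 131, _]

9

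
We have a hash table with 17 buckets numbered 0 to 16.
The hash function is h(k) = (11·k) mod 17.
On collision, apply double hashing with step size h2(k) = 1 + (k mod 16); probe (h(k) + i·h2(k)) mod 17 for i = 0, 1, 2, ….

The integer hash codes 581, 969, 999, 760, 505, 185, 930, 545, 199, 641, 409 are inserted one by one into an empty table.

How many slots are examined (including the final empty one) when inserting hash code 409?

3

581 hashes to 16; slot 16 is free -> place at 16.
969 hashes to 0; slot 0 is free -> place at 0.
999 hashes to 7; slot 7 is free -> place at 7.
760 hashes to 13; slot 13 is free -> place at 13.
505 hashes to 13, h2=10; 13 taken -> place at 6.
185 hashes to 12; slot 12 is free -> place at 12.
930 hashes to 13, h2=3; 13,16 taken -> place at 2.
545 hashes to 11; slot 11 is free -> place at 11.
199 hashes to 13, h2=8; 13 taken -> place at 4.
641 hashes to 13, h2=2; 13 taken -> place at 15.
409 hashes to 11, h2=10; 11,4 taken -> place at 14.
Table: [969, ., 930, ., 199, ., 505, 999, ., ., ., 545, 185, 760, 409, 641, 581]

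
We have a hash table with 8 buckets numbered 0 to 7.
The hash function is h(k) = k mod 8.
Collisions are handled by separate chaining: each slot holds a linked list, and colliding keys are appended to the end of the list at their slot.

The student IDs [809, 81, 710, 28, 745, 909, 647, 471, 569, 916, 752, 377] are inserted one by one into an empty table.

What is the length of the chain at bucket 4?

2

809 → bucket 1
81 → bucket 1 (collision)
710 → bucket 6
28 → bucket 4
745 → bucket 1 (collision)
909 → bucket 5
647 → bucket 7
471 → bucket 7 (collision)
569 → bucket 1 (collision)
916 → bucket 4 (collision)
752 → bucket 0
377 → bucket 1 (collision)
Final buckets:
0: 752
1: 809 -> 81 -> 745 -> 569 -> 377
2: -
3: -
4: 28 -> 916
5: 909
6: 710
7: 647 -> 471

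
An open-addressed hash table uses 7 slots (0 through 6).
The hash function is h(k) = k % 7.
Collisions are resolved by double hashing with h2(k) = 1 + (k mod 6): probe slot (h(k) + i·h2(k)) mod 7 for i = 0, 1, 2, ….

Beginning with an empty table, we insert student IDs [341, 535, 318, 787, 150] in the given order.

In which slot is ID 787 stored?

341: h=5 → slot 5
535: h=3 → slot 3
318: h=3, h2=1, probe 3,4 → slot 4
787: h=3, h2=2, probe 3,5,0 → slot 0
150: h=3, h2=1, probe 3,4,5,6 → slot 6
Table: [787, ., ., 535, 318, 341, 150]

0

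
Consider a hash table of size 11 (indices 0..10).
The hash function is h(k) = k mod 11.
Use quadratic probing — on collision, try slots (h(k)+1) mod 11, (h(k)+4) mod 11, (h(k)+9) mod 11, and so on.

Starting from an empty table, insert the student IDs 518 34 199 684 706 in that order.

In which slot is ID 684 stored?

3

Insert 518: h=1, slot 1 empty => index 1.
Insert 34: h=1, slot 1 occupied => index 2.
Insert 199: h=1, slots 1,2 occupied => index 5.
Insert 684: h=2, slot 2 occupied => index 3.
Insert 706: h=2, slots 2,3 occupied => index 6.
Table: [∅, 518, 34, 684, ∅, 199, 706, ∅, ∅, ∅, ∅]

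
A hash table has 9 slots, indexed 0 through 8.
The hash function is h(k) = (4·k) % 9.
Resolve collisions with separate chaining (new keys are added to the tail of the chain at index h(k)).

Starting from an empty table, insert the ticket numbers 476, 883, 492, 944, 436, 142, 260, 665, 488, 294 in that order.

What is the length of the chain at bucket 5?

476 -> bucket 5
883 -> bucket 4
492 -> bucket 6
944 -> bucket 5 (collision)
436 -> bucket 7
142 -> bucket 1
260 -> bucket 5 (collision)
665 -> bucket 5 (collision)
488 -> bucket 8
294 -> bucket 6 (collision)
Final buckets:
0: _
1: 142
2: _
3: _
4: 883
5: 476 -> 944 -> 260 -> 665
6: 492 -> 294
7: 436
8: 488

4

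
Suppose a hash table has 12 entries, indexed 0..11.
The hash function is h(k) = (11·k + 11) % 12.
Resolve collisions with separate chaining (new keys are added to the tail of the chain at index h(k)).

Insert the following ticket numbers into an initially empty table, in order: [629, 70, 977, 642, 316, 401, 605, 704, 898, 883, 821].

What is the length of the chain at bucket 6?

Insert 629: h=6, bucket 6 empty → new chain.
Insert 70: h=1, bucket 1 empty → new chain.
Insert 977: h=6, bucket 6 nonempty → append to chain.
Insert 642: h=5, bucket 5 empty → new chain.
Insert 316: h=7, bucket 7 empty → new chain.
Insert 401: h=6, bucket 6 nonempty → append to chain.
Insert 605: h=6, bucket 6 nonempty → append to chain.
Insert 704: h=3, bucket 3 empty → new chain.
Insert 898: h=1, bucket 1 nonempty → append to chain.
Insert 883: h=4, bucket 4 empty → new chain.
Insert 821: h=6, bucket 6 nonempty → append to chain.
Final buckets:
0: —
1: 70 -> 898
2: —
3: 704
4: 883
5: 642
6: 629 -> 977 -> 401 -> 605 -> 821
7: 316
8: —
9: —
10: —
11: —

5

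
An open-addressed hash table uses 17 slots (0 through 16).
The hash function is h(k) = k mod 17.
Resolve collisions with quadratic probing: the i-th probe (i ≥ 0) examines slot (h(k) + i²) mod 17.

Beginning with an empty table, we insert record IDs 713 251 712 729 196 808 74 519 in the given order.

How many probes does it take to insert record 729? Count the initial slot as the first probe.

713: h=16 → slot 16
251: h=13 → slot 13
712: h=15 → slot 15
729: h=15, probe 15,16,2 → slot 2
196: h=9 → slot 9
808: h=9, probe 9,10 → slot 10
74: h=6 → slot 6
519: h=9, probe 9,10,13,1 → slot 1
Table: [—, 519, 729, —, —, —, 74, —, —, 196, 808, —, —, 251, —, 712, 713]

3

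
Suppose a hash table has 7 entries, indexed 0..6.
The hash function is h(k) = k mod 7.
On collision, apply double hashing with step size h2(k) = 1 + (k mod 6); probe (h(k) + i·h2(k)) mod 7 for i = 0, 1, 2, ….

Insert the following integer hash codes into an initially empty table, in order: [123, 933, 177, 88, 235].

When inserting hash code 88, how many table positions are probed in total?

3

123: h=4 → slot 4
933: h=2 → slot 2
177: h=2, h2=4, probe 2,6 → slot 6
88: h=4, h2=5, probe 4,2,0 → slot 0
235: h=4, h2=2, probe 4,6,1 → slot 1
Table: [88, 235, 933, _, 123, _, 177]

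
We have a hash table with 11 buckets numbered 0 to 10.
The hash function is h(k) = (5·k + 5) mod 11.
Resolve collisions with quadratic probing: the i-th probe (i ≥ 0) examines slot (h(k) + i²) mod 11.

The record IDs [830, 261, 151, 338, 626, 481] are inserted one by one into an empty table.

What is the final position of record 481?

Insert 830: h=8, slot 8 empty → index 8.
Insert 261: h=1, slot 1 empty → index 1.
Insert 151: h=1, slot 1 occupied → index 2.
Insert 338: h=1, slots 1,2 occupied → index 5.
Insert 626: h=0, slot 0 empty → index 0.
Insert 481: h=1, slots 1,2,5 occupied → index 10.
Table: [626, 261, 151, ∅, ∅, 338, ∅, ∅, 830, ∅, 481]

10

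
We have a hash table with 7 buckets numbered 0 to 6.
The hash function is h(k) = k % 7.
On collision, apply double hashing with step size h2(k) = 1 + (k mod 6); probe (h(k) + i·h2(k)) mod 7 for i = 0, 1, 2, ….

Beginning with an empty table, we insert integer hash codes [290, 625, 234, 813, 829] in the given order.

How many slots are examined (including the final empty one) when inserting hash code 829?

2

290: h=3 => slot 3
625: h=2 => slot 2
234: h=3, h2=1, probe 3,4 => slot 4
813: h=1 => slot 1
829: h=3, h2=2, probe 3,5 => slot 5
Table: [_, 813, 625, 290, 234, 829, _]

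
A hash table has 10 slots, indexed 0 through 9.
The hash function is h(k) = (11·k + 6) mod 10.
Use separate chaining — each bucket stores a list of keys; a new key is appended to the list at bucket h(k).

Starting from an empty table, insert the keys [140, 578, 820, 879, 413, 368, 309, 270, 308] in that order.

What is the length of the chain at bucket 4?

3

Insert 140: h=6, bucket 6 empty -> new chain.
Insert 578: h=4, bucket 4 empty -> new chain.
Insert 820: h=6, bucket 6 nonempty -> append to chain.
Insert 879: h=5, bucket 5 empty -> new chain.
Insert 413: h=9, bucket 9 empty -> new chain.
Insert 368: h=4, bucket 4 nonempty -> append to chain.
Insert 309: h=5, bucket 5 nonempty -> append to chain.
Insert 270: h=6, bucket 6 nonempty -> append to chain.
Insert 308: h=4, bucket 4 nonempty -> append to chain.
Final buckets:
0: .
1: .
2: .
3: .
4: 578 -> 368 -> 308
5: 879 -> 309
6: 140 -> 820 -> 270
7: .
8: .
9: 413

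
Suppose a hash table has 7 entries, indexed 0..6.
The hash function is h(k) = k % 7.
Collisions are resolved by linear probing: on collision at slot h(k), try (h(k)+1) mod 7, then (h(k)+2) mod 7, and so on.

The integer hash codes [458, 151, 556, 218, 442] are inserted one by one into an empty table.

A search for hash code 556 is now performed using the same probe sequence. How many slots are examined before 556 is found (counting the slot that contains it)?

458 hashes to 3; slot 3 is free → place at 3.
151 hashes to 4; slot 4 is free → place at 4.
556 hashes to 3; 3,4 taken → place at 5.
218 hashes to 1; slot 1 is free → place at 1.
442 hashes to 1; 1 taken → place at 2.
Table: [∅, 218, 442, 458, 151, 556, ∅]
Lookup 556: h=3, probe 3,4,5 → found at 5.

3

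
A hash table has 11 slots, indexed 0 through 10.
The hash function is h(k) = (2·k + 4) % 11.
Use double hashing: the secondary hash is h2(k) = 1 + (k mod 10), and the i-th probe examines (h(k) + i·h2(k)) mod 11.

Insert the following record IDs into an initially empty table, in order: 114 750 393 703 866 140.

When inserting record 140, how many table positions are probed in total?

Insert 114: h=1, slot 1 empty -> index 1.
Insert 750: h=8, slot 8 empty -> index 8.
Insert 393: h=9, slot 9 empty -> index 9.
Insert 703: h=2, slot 2 empty -> index 2.
Insert 866: h=9, h2=7, slot 9 occupied -> index 5.
Insert 140: h=9, h2=1, slot 9 occupied -> index 10.
Table: [∅, 114, 703, ∅, ∅, 866, ∅, ∅, 750, 393, 140]

2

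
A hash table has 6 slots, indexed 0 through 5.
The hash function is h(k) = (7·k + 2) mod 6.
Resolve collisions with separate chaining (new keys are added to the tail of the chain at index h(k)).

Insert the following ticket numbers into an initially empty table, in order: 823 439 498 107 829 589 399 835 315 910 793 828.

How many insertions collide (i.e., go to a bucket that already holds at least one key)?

7

823 -> bucket 3
439 -> bucket 3 (collision)
498 -> bucket 2
107 -> bucket 1
829 -> bucket 3 (collision)
589 -> bucket 3 (collision)
399 -> bucket 5
835 -> bucket 3 (collision)
315 -> bucket 5 (collision)
910 -> bucket 0
793 -> bucket 3 (collision)
828 -> bucket 2 (collision)
Final buckets:
0: 910
1: 107
2: 498 -> 828
3: 823 -> 439 -> 829 -> 589 -> 835 -> 793
4: _
5: 399 -> 315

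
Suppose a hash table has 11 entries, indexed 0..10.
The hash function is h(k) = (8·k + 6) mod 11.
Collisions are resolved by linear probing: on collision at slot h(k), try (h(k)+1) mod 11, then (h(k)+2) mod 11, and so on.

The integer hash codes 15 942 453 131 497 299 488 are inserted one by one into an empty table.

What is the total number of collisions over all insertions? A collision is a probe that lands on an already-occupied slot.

4

15 hashes to 5; slot 5 is free → place at 5.
942 hashes to 7; slot 7 is free → place at 7.
453 hashes to 0; slot 0 is free → place at 0.
131 hashes to 9; slot 9 is free → place at 9.
497 hashes to 0; 0 taken → place at 1.
299 hashes to 0; 0,1 taken → place at 2.
488 hashes to 5; 5 taken → place at 6.
Table: [453, 497, 299, -, -, 15, 488, 942, -, 131, -]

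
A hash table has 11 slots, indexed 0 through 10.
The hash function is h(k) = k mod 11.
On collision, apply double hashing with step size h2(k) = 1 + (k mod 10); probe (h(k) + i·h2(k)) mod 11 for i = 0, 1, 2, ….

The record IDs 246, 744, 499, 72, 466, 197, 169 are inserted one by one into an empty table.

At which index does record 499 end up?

3

246 hashes to 4; slot 4 is free -> place at 4.
744 hashes to 7; slot 7 is free -> place at 7.
499 hashes to 4, h2=10; 4 taken -> place at 3.
72 hashes to 6; slot 6 is free -> place at 6.
466 hashes to 4, h2=7; 4 taken -> place at 0.
197 hashes to 10; slot 10 is free -> place at 10.
169 hashes to 4, h2=10; 4,3 taken -> place at 2.
Table: [466, ., 169, 499, 246, ., 72, 744, ., ., 197]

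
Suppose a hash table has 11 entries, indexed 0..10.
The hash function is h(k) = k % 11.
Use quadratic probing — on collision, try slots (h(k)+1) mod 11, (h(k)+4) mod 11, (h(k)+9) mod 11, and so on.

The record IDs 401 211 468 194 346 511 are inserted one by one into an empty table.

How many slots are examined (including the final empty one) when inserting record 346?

401: h=5 => slot 5
211: h=2 => slot 2
468: h=6 => slot 6
194: h=7 => slot 7
346: h=5, probe 5,6,9 => slot 9
511: h=5, probe 5,6,9,3 => slot 3
Table: [-, -, 211, 511, -, 401, 468, 194, -, 346, -]

3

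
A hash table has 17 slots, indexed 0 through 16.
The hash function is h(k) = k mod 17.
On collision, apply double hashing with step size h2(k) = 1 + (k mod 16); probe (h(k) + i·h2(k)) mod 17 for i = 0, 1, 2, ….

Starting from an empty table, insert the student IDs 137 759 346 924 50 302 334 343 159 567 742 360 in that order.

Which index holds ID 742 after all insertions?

8

137 hashes to 1; slot 1 is free -> place at 1.
759 hashes to 11; slot 11 is free -> place at 11.
346 hashes to 6; slot 6 is free -> place at 6.
924 hashes to 6, h2=13; 6 taken -> place at 2.
50 hashes to 16; slot 16 is free -> place at 16.
302 hashes to 13; slot 13 is free -> place at 13.
334 hashes to 11, h2=15; 11 taken -> place at 9.
343 hashes to 3; slot 3 is free -> place at 3.
159 hashes to 6, h2=16; 6 taken -> place at 5.
567 hashes to 6, h2=8; 6 taken -> place at 14.
742 hashes to 11, h2=7; 11,1 taken -> place at 8.
360 hashes to 3, h2=9; 3 taken -> place at 12.
Table: [∅, 137, 924, 343, ∅, 159, 346, ∅, 742, 334, ∅, 759, 360, 302, 567, ∅, 50]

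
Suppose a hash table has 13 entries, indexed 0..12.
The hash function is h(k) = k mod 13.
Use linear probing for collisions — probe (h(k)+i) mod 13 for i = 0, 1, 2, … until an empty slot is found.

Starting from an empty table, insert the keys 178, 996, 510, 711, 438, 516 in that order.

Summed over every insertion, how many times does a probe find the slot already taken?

6

178: h=9 → slot 9
996: h=8 → slot 8
510: h=3 → slot 3
711: h=9, probe 9,10 → slot 10
438: h=9, probe 9,10,11 → slot 11
516: h=9, probe 9,10,11,12 → slot 12
Table: [., ., ., 510, ., ., ., ., 996, 178, 711, 438, 516]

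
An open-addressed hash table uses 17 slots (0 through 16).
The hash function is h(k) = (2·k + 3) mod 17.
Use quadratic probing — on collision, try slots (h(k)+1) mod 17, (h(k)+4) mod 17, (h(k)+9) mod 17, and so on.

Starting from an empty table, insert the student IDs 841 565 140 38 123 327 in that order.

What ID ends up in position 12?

140

841 hashes to 2; slot 2 is free => place at 2.
565 hashes to 11; slot 11 is free => place at 11.
140 hashes to 11; 11 taken => place at 12.
38 hashes to 11; 11,12 taken => place at 15.
123 hashes to 11; 11,12,15 taken => place at 3.
327 hashes to 11; 11,12,15,3 taken => place at 10.
Table: [_, _, 841, 123, _, _, _, _, _, _, 327, 565, 140, _, _, 38, _]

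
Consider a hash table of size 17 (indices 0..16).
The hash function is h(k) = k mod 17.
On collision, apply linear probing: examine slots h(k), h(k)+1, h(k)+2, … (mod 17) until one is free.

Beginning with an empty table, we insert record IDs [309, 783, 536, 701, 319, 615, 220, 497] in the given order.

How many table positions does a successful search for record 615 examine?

309: h=3 => slot 3
783: h=1 => slot 1
536: h=9 => slot 9
701: h=4 => slot 4
319: h=13 => slot 13
615: h=3, probe 3,4,5 => slot 5
220: h=16 => slot 16
497: h=4, probe 4,5,6 => slot 6
Table: [∅, 783, ∅, 309, 701, 615, 497, ∅, ∅, 536, ∅, ∅, ∅, 319, ∅, ∅, 220]
Lookup 615: h=3, probe 3,4,5 → found at 5.

3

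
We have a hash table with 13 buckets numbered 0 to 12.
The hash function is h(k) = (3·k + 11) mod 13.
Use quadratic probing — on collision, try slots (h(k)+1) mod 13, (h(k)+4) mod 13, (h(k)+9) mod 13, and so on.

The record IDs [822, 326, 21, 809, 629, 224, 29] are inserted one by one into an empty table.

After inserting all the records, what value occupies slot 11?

822 hashes to 7; slot 7 is free => place at 7.
326 hashes to 1; slot 1 is free => place at 1.
21 hashes to 9; slot 9 is free => place at 9.
809 hashes to 7; 7 taken => place at 8.
629 hashes to 0; slot 0 is free => place at 0.
224 hashes to 7; 7,8 taken => place at 11.
29 hashes to 7; 7,8,11 taken => place at 3.
Table: [629, 326, -, 29, -, -, -, 822, 809, 21, -, 224, -]

224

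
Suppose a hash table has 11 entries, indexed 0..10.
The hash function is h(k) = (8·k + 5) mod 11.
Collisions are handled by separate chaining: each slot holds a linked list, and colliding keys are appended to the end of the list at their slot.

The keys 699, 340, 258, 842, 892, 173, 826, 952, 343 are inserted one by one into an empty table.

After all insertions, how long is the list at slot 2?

2

699 → bucket 9
340 → bucket 8
258 → bucket 1
842 → bucket 9 (collision)
892 → bucket 2
173 → bucket 3
826 → bucket 2 (collision)
952 → bucket 9 (collision)
343 → bucket 10
Final buckets:
0: —
1: 258
2: 892 -> 826
3: 173
4: —
5: —
6: —
7: —
8: 340
9: 699 -> 842 -> 952
10: 343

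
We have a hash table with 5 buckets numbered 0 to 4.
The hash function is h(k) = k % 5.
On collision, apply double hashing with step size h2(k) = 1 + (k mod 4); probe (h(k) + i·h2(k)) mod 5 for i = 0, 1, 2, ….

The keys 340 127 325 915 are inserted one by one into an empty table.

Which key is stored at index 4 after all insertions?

Insert 340: h=0, slot 0 empty => index 0.
Insert 127: h=2, slot 2 empty => index 2.
Insert 325: h=0, h2=2, slots 0,2 occupied => index 4.
Insert 915: h=0, h2=4, slots 0,4 occupied => index 3.
Table: [340, —, 127, 915, 325]

325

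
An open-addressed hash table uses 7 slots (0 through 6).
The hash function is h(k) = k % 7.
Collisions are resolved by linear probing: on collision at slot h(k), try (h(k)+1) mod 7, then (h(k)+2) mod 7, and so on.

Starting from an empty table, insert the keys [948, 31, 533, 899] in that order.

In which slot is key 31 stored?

4

948 hashes to 3; slot 3 is free → place at 3.
31 hashes to 3; 3 taken → place at 4.
533 hashes to 1; slot 1 is free → place at 1.
899 hashes to 3; 3,4 taken → place at 5.
Table: [_, 533, _, 948, 31, 899, _]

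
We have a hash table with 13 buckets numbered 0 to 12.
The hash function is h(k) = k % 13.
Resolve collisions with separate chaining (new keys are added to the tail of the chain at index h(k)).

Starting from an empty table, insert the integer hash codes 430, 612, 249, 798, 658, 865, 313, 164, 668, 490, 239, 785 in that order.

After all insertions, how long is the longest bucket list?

Insert 430: h=1, bucket 1 empty → new chain.
Insert 612: h=1, bucket 1 nonempty → append to chain.
Insert 249: h=2, bucket 2 empty → new chain.
Insert 798: h=5, bucket 5 empty → new chain.
Insert 658: h=8, bucket 8 empty → new chain.
Insert 865: h=7, bucket 7 empty → new chain.
Insert 313: h=1, bucket 1 nonempty → append to chain.
Insert 164: h=8, bucket 8 nonempty → append to chain.
Insert 668: h=5, bucket 5 nonempty → append to chain.
Insert 490: h=9, bucket 9 empty → new chain.
Insert 239: h=5, bucket 5 nonempty → append to chain.
Insert 785: h=5, bucket 5 nonempty → append to chain.
Final buckets:
0: ∅
1: 430 -> 612 -> 313
2: 249
3: ∅
4: ∅
5: 798 -> 668 -> 239 -> 785
6: ∅
7: 865
8: 658 -> 164
9: 490
10: ∅
11: ∅
12: ∅

4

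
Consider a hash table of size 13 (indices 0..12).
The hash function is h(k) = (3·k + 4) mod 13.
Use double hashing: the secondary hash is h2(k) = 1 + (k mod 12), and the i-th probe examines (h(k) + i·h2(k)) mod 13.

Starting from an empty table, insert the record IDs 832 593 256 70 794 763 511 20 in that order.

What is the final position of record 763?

0

832: h=4 -> slot 4
593: h=2 -> slot 2
256: h=5 -> slot 5
70: h=6 -> slot 6
794: h=7 -> slot 7
763: h=5, h2=8, probe 5,0 -> slot 0
511: h=3 -> slot 3
20: h=12 -> slot 12
Table: [763, ., 593, 511, 832, 256, 70, 794, ., ., ., ., 20]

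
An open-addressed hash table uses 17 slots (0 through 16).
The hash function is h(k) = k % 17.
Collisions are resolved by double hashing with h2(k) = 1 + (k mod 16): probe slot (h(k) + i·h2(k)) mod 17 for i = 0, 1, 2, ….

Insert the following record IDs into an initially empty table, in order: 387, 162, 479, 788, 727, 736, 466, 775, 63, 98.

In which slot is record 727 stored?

4

387 hashes to 13; slot 13 is free -> place at 13.
162 hashes to 9; slot 9 is free -> place at 9.
479 hashes to 3; slot 3 is free -> place at 3.
788 hashes to 6; slot 6 is free -> place at 6.
727 hashes to 13, h2=8; 13 taken -> place at 4.
736 hashes to 5; slot 5 is free -> place at 5.
466 hashes to 7; slot 7 is free -> place at 7.
775 hashes to 10; slot 10 is free -> place at 10.
63 hashes to 12; slot 12 is free -> place at 12.
98 hashes to 13, h2=3; 13 taken -> place at 16.
Table: [-, -, -, 479, 727, 736, 788, 466, -, 162, 775, -, 63, 387, -, -, 98]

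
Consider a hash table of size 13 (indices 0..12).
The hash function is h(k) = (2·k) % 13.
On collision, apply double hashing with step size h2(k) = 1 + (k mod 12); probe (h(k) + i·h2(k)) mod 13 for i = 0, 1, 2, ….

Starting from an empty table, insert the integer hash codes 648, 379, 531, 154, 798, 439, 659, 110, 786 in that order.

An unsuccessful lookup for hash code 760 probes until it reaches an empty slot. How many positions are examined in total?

4

Insert 648: h=9, slot 9 empty → index 9.
Insert 379: h=4, slot 4 empty → index 4.
Insert 531: h=9, h2=4, slot 9 occupied → index 0.
Insert 154: h=9, h2=11, slot 9 occupied → index 7.
Insert 798: h=10, slot 10 empty → index 10.
Insert 439: h=7, h2=8, slot 7 occupied → index 2.
Insert 659: h=5, slot 5 empty → index 5.
Insert 110: h=12, slot 12 empty → index 12.
Insert 786: h=12, h2=7, slot 12 occupied → index 6.
Table: [531, -, 439, -, 379, 659, 786, 154, -, 648, 798, -, 110]
Lookup 760: h=12, h2=5, probe 12,4,9,1 → slot 1 empty, not found.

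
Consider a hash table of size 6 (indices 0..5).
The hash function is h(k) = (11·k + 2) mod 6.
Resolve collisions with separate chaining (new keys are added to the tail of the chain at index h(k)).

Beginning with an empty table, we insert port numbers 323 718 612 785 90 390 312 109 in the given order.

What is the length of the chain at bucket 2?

4

323 -> bucket 3
718 -> bucket 4
612 -> bucket 2
785 -> bucket 3 (collision)
90 -> bucket 2 (collision)
390 -> bucket 2 (collision)
312 -> bucket 2 (collision)
109 -> bucket 1
Final buckets:
0: .
1: 109
2: 612 -> 90 -> 390 -> 312
3: 323 -> 785
4: 718
5: .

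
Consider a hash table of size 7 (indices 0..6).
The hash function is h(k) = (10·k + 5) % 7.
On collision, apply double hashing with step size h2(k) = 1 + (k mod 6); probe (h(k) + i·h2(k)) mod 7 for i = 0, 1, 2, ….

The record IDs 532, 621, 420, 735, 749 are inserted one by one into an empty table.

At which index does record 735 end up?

532: h=5 → slot 5
621: h=6 → slot 6
420: h=5, h2=1, probe 5,6,0 → slot 0
735: h=5, h2=4, probe 5,2 → slot 2
749: h=5, h2=6, probe 5,4 → slot 4
Table: [420, —, 735, —, 749, 532, 621]

2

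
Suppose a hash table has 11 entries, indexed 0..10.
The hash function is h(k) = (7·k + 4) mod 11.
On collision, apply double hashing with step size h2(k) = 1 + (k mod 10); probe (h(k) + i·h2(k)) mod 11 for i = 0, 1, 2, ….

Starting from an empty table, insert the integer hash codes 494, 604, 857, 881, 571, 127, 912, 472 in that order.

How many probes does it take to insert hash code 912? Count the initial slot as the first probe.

494: h=8 -> slot 8
604: h=8, h2=5, probe 8,2 -> slot 2
857: h=8, h2=8, probe 8,5 -> slot 5
881: h=0 -> slot 0
571: h=8, h2=2, probe 8,10 -> slot 10
127: h=2, h2=8, probe 2,10,7 -> slot 7
912: h=8, h2=3, probe 8,0,3 -> slot 3
472: h=8, h2=3, probe 8,0,3,6 -> slot 6
Table: [881, _, 604, 912, _, 857, 472, 127, 494, _, 571]

3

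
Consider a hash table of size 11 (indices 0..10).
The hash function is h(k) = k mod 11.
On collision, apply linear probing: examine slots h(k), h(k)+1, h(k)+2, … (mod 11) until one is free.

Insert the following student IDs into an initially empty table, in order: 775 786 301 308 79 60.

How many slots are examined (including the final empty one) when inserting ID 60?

775 hashes to 5; slot 5 is free -> place at 5.
786 hashes to 5; 5 taken -> place at 6.
301 hashes to 4; slot 4 is free -> place at 4.
308 hashes to 0; slot 0 is free -> place at 0.
79 hashes to 2; slot 2 is free -> place at 2.
60 hashes to 5; 5,6 taken -> place at 7.
Table: [308, —, 79, —, 301, 775, 786, 60, —, —, —]

3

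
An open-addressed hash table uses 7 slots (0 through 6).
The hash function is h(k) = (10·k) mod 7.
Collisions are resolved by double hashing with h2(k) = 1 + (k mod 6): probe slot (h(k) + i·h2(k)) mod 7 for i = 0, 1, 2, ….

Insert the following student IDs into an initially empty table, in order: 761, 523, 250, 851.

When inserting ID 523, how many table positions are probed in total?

761 hashes to 1; slot 1 is free → place at 1.
523 hashes to 1, h2=2; 1 taken → place at 3.
250 hashes to 1, h2=5; 1 taken → place at 6.
851 hashes to 5; slot 5 is free → place at 5.
Table: [_, 761, _, 523, _, 851, 250]

2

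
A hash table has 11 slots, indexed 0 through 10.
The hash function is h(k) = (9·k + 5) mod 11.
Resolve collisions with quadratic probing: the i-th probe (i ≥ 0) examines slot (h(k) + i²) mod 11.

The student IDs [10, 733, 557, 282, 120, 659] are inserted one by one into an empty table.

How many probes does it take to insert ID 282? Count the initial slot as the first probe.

10 hashes to 7; slot 7 is free => place at 7.
733 hashes to 2; slot 2 is free => place at 2.
557 hashes to 2; 2 taken => place at 3.
282 hashes to 2; 2,3 taken => place at 6.
120 hashes to 7; 7 taken => place at 8.
659 hashes to 7; 7,8 taken => place at 0.
Table: [659, ∅, 733, 557, ∅, ∅, 282, 10, 120, ∅, ∅]

3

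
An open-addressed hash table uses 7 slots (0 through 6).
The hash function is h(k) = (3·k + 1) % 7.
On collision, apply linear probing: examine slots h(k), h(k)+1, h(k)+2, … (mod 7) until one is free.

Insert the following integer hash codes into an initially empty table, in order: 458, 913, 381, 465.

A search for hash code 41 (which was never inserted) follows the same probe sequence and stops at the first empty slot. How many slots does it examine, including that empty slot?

458: h=3 -> slot 3
913: h=3, probe 3,4 -> slot 4
381: h=3, probe 3,4,5 -> slot 5
465: h=3, probe 3,4,5,6 -> slot 6
Table: [_, _, _, 458, 913, 381, 465]
Lookup 41: h=5, probe 5,6,0 → slot 0 empty, not found.

3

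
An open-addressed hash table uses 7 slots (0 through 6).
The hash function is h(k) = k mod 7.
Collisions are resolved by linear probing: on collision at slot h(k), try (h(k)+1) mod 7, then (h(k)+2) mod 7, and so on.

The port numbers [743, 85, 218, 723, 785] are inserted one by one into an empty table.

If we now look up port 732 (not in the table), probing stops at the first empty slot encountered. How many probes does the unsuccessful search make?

743: h=1 -> slot 1
85: h=1, probe 1,2 -> slot 2
218: h=1, probe 1,2,3 -> slot 3
723: h=2, probe 2,3,4 -> slot 4
785: h=1, probe 1,2,3,4,5 -> slot 5
Table: [_, 743, 85, 218, 723, 785, _]
Lookup 732: h=4, probe 4,5,6 → slot 6 empty, not found.

3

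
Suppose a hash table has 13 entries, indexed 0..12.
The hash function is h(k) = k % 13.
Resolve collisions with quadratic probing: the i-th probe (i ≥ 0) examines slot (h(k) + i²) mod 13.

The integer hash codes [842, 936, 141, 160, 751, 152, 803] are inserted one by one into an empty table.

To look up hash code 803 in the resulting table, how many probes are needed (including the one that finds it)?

Insert 842: h=10, slot 10 empty -> index 10.
Insert 936: h=0, slot 0 empty -> index 0.
Insert 141: h=11, slot 11 empty -> index 11.
Insert 160: h=4, slot 4 empty -> index 4.
Insert 751: h=10, slots 10,11 occupied -> index 1.
Insert 152: h=9, slot 9 empty -> index 9.
Insert 803: h=10, slots 10,11,1 occupied -> index 6.
Table: [936, 751, —, —, 160, —, 803, —, —, 152, 842, 141, —]
Lookup 803: h=10, probe 10,11,1,6 → found at 6.

4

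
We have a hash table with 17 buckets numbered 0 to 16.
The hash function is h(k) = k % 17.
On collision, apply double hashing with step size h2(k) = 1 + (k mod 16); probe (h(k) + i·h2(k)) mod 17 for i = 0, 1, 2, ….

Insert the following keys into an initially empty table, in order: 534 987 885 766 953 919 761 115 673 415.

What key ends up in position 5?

Insert 534: h=7, slot 7 empty → index 7.
Insert 987: h=1, slot 1 empty → index 1.
Insert 885: h=1, h2=6, slots 1,7 occupied → index 13.
Insert 766: h=1, h2=15, slot 1 occupied → index 16.
Insert 953: h=1, h2=10, slot 1 occupied → index 11.
Insert 919: h=1, h2=8, slot 1 occupied → index 9.
Insert 761: h=13, h2=10, slot 13 occupied → index 6.
Insert 115: h=13, h2=4, slot 13 occupied → index 0.
Insert 673: h=10, slot 10 empty → index 10.
Insert 415: h=7, h2=16, slots 7,6 occupied → index 5.
Table: [115, 987, —, —, —, 415, 761, 534, —, 919, 673, 953, —, 885, —, —, 766]

415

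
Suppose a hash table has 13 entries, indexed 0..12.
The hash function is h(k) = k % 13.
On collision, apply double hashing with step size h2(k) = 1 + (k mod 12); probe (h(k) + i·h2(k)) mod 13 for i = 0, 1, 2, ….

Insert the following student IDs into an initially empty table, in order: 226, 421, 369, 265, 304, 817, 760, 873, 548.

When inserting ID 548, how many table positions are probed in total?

4

226 hashes to 5; slot 5 is free -> place at 5.
421 hashes to 5, h2=2; 5 taken -> place at 7.
369 hashes to 5, h2=10; 5 taken -> place at 2.
265 hashes to 5, h2=2; 5,7 taken -> place at 9.
304 hashes to 5, h2=5; 5 taken -> place at 10.
817 hashes to 11; slot 11 is free -> place at 11.
760 hashes to 6; slot 6 is free -> place at 6.
873 hashes to 2, h2=10; 2 taken -> place at 12.
548 hashes to 2, h2=9; 2,11,7 taken -> place at 3.
Table: [—, —, 369, 548, —, 226, 760, 421, —, 265, 304, 817, 873]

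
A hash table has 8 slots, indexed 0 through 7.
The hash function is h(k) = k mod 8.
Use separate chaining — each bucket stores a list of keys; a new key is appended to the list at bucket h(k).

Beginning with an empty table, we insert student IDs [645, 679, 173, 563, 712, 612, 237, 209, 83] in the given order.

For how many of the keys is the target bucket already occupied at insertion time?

Insert 645: h=5, bucket 5 empty -> new chain.
Insert 679: h=7, bucket 7 empty -> new chain.
Insert 173: h=5, bucket 5 nonempty -> append to chain.
Insert 563: h=3, bucket 3 empty -> new chain.
Insert 712: h=0, bucket 0 empty -> new chain.
Insert 612: h=4, bucket 4 empty -> new chain.
Insert 237: h=5, bucket 5 nonempty -> append to chain.
Insert 209: h=1, bucket 1 empty -> new chain.
Insert 83: h=3, bucket 3 nonempty -> append to chain.
Final buckets:
0: 712
1: 209
2: .
3: 563 -> 83
4: 612
5: 645 -> 173 -> 237
6: .
7: 679

3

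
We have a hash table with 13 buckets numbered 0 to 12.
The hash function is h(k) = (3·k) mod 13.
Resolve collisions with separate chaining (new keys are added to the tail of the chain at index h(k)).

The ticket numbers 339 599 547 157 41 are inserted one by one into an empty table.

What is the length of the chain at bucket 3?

339 → bucket 3
599 → bucket 3 (collision)
547 → bucket 3 (collision)
157 → bucket 3 (collision)
41 → bucket 6
Final buckets:
0: ∅
1: ∅
2: ∅
3: 339 -> 599 -> 547 -> 157
4: ∅
5: ∅
6: 41
7: ∅
8: ∅
9: ∅
10: ∅
11: ∅
12: ∅

4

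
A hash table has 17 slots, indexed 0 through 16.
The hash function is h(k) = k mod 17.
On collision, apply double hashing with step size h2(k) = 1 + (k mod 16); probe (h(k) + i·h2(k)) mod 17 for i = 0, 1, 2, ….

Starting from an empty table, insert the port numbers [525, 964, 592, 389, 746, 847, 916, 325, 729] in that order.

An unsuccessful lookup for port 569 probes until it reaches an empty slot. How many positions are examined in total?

525 hashes to 15; slot 15 is free => place at 15.
964 hashes to 12; slot 12 is free => place at 12.
592 hashes to 14; slot 14 is free => place at 14.
389 hashes to 15, h2=6; 15 taken => place at 4.
746 hashes to 15, h2=11; 15 taken => place at 9.
847 hashes to 14, h2=16; 14 taken => place at 13.
916 hashes to 15, h2=5; 15 taken => place at 3.
325 hashes to 2; slot 2 is free => place at 2.
729 hashes to 15, h2=10; 15 taken => place at 8.
Table: [., ., 325, 916, 389, ., ., ., 729, 746, ., ., 964, 847, 592, 525, .]
Lookup 569: h=8, h2=10, probe 8,1 → slot 1 empty, not found.

2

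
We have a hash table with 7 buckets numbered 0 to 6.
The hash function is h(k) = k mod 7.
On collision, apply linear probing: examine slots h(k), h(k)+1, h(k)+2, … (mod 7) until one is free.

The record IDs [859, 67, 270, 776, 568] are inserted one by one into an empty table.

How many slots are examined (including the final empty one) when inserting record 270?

3

Insert 859: h=5, slot 5 empty => index 5.
Insert 67: h=4, slot 4 empty => index 4.
Insert 270: h=4, slots 4,5 occupied => index 6.
Insert 776: h=6, slot 6 occupied => index 0.
Insert 568: h=1, slot 1 empty => index 1.
Table: [776, 568, _, _, 67, 859, 270]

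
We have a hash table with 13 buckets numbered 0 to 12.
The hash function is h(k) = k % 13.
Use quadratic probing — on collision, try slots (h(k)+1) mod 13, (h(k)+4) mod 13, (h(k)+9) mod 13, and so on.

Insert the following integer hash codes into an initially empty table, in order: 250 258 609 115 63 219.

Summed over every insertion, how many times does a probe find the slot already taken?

Insert 250: h=3, slot 3 empty -> index 3.
Insert 258: h=11, slot 11 empty -> index 11.
Insert 609: h=11, slot 11 occupied -> index 12.
Insert 115: h=11, slots 11,12 occupied -> index 2.
Insert 63: h=11, slots 11,12,2 occupied -> index 7.
Insert 219: h=11, slots 11,12,2,7 occupied -> index 1.
Table: [—, 219, 115, 250, —, —, —, 63, —, —, —, 258, 609]

10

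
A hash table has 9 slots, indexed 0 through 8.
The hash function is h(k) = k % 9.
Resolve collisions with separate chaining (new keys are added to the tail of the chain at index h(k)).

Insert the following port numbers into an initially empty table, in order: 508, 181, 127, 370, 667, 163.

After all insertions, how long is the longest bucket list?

508 → bucket 4
181 → bucket 1
127 → bucket 1 (collision)
370 → bucket 1 (collision)
667 → bucket 1 (collision)
163 → bucket 1 (collision)
Final buckets:
0: —
1: 181 -> 127 -> 370 -> 667 -> 163
2: —
3: —
4: 508
5: —
6: —
7: —
8: —

5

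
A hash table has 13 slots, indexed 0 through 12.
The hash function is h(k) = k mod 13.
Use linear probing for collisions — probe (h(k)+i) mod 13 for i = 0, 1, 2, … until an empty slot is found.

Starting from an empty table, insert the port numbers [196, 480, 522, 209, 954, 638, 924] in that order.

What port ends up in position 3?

196: h=1 -> slot 1
480: h=12 -> slot 12
522: h=2 -> slot 2
209: h=1, probe 1,2,3 -> slot 3
954: h=5 -> slot 5
638: h=1, probe 1,2,3,4 -> slot 4
924: h=1, probe 1,2,3,4,5,6 -> slot 6
Table: [—, 196, 522, 209, 638, 954, 924, —, —, —, —, —, 480]

209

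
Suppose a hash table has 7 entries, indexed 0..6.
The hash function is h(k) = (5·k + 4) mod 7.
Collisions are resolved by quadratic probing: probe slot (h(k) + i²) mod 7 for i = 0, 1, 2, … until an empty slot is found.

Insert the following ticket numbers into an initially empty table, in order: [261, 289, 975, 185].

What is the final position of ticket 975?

4

261: h=0 => slot 0
289: h=0, probe 0,1 => slot 1
975: h=0, probe 0,1,4 => slot 4
185: h=5 => slot 5
Table: [261, 289, ., ., 975, 185, .]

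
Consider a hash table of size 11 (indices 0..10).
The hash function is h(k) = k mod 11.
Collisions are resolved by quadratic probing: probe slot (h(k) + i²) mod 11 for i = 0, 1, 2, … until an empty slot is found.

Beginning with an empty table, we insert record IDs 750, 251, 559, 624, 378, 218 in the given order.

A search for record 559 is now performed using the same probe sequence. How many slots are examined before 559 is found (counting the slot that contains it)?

Insert 750: h=2, slot 2 empty → index 2.
Insert 251: h=9, slot 9 empty → index 9.
Insert 559: h=9, slot 9 occupied → index 10.
Insert 624: h=8, slot 8 empty → index 8.
Insert 378: h=4, slot 4 empty → index 4.
Insert 218: h=9, slots 9,10,2 occupied → index 7.
Table: [—, —, 750, —, 378, —, —, 218, 624, 251, 559]
Lookup 559: h=9, probe 9,10 → found at 10.

2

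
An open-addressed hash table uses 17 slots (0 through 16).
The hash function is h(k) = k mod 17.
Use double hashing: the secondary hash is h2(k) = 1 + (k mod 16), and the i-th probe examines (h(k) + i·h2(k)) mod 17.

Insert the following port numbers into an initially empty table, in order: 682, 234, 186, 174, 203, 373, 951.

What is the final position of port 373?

5

Insert 682: h=2, slot 2 empty -> index 2.
Insert 234: h=13, slot 13 empty -> index 13.
Insert 186: h=16, slot 16 empty -> index 16.
Insert 174: h=4, slot 4 empty -> index 4.
Insert 203: h=16, h2=12, slot 16 occupied -> index 11.
Insert 373: h=16, h2=6, slot 16 occupied -> index 5.
Insert 951: h=16, h2=8, slot 16 occupied -> index 7.
Table: [∅, ∅, 682, ∅, 174, 373, ∅, 951, ∅, ∅, ∅, 203, ∅, 234, ∅, ∅, 186]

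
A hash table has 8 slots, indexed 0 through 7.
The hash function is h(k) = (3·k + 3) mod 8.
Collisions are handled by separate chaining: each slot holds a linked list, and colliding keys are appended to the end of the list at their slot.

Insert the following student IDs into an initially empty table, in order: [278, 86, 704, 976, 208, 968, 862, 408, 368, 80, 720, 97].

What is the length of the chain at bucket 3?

8

278 -> bucket 5
86 -> bucket 5 (collision)
704 -> bucket 3
976 -> bucket 3 (collision)
208 -> bucket 3 (collision)
968 -> bucket 3 (collision)
862 -> bucket 5 (collision)
408 -> bucket 3 (collision)
368 -> bucket 3 (collision)
80 -> bucket 3 (collision)
720 -> bucket 3 (collision)
97 -> bucket 6
Final buckets:
0: ∅
1: ∅
2: ∅
3: 704 -> 976 -> 208 -> 968 -> 408 -> 368 -> 80 -> 720
4: ∅
5: 278 -> 86 -> 862
6: 97
7: ∅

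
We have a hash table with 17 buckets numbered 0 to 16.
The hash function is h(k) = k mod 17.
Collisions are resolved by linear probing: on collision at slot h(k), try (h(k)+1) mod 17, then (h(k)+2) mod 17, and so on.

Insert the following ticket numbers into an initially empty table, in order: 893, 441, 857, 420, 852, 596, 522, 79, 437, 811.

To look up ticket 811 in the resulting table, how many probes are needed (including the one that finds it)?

Insert 893: h=9, slot 9 empty → index 9.
Insert 441: h=16, slot 16 empty → index 16.
Insert 857: h=7, slot 7 empty → index 7.
Insert 420: h=12, slot 12 empty → index 12.
Insert 852: h=2, slot 2 empty → index 2.
Insert 596: h=1, slot 1 empty → index 1.
Insert 522: h=12, slot 12 occupied → index 13.
Insert 79: h=11, slot 11 empty → index 11.
Insert 437: h=12, slots 12,13 occupied → index 14.
Insert 811: h=12, slots 12,13,14 occupied → index 15.
Table: [., 596, 852, ., ., ., ., 857, ., 893, ., 79, 420, 522, 437, 811, 441]
Lookup 811: h=12, probe 12,13,14,15 → found at 15.

4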